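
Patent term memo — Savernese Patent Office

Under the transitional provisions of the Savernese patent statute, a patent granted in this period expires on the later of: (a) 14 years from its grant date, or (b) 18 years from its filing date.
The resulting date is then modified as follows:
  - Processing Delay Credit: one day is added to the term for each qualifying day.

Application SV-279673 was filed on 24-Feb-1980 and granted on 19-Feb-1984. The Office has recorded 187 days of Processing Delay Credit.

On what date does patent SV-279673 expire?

August 30, 1998

(a) grant + 14 years → 19 February 1998.
(b) filing + 18 years → 24 February 1998.
Later of the two: 24 February 1998.
Processing Delay Credit: +187 days → 30 August 1998.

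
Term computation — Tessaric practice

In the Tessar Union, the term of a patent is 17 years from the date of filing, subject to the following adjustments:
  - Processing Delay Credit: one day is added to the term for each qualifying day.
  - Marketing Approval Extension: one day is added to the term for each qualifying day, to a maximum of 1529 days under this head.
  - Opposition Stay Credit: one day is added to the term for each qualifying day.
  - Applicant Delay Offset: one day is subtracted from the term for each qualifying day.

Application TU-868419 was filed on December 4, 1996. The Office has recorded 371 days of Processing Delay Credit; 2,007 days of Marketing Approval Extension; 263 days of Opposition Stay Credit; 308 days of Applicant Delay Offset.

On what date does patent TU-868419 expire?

January 2, 2019

Base term: filing date + 17 years → 4 December 2013.
Processing Delay Credit: +371 days → 10 December 2014.
Marketing Approval Extension: 2007 days claimed exceeds the 1529-day cap, so +1529 days → 16 February 2019.
Opposition Stay Credit: +263 days → 6 November 2019.
Applicant Delay Offset: −308 days → 2 January 2019.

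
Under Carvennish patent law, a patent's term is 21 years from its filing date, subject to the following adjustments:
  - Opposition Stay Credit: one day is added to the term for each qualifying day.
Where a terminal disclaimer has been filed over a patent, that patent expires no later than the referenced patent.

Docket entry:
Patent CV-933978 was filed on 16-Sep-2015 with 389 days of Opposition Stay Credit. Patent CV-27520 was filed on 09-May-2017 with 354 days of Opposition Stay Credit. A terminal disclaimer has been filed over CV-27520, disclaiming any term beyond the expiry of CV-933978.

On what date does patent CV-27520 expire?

October 10, 2037

Natural term of CV-27520:
  Base: filing + 21 years → 9 May 2038.
  Opposition Stay Credit: +354 days → 28 April 2039.
Expiry of referenced patent CV-933978:
  Base: filing + 21 years → 16 September 2036.
  Opposition Stay Credit: +389 days → 10 October 2037.
Terminal disclaimer: CV-27520 expires on the earlier of 28 April 2039 and 10 October 2037.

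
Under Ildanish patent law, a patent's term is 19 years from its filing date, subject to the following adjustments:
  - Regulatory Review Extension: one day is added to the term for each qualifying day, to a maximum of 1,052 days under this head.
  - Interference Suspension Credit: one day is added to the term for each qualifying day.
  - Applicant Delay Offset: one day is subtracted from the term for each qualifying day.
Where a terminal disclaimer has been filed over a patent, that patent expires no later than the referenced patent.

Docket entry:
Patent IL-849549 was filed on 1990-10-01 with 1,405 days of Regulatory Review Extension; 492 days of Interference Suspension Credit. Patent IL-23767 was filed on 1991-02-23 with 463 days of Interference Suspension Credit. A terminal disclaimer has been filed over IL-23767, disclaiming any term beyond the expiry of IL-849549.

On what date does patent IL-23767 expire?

Natural term of IL-23767:
  Base: filing + 19 years → 23 February 2010.
  Interference Suspension Credit: +463 days → 1 June 2011.
Expiry of referenced patent IL-849549:
  Base: filing + 19 years → 1 October 2009.
  Regulatory Review Extension: 1405 days claimed exceeds the 1052-day cap, so +1052 days → 18 August 2012.
  Interference Suspension Credit: +492 days → 23 December 2013.
Terminal disclaimer: IL-23767 expires on the earlier of 1 June 2011 and 23 December 2013.

2011-06-01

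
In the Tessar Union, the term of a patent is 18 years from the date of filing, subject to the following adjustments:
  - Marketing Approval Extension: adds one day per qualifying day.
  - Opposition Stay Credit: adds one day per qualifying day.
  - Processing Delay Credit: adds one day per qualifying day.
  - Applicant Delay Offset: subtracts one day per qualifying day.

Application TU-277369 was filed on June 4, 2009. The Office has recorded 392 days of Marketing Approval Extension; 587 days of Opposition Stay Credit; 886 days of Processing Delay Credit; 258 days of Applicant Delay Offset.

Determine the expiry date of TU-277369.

October 28, 2031

Base term: filing date + 18 years → 4 June 2027.
Marketing Approval Extension: +392 days → 30 June 2028.
Opposition Stay Credit: +587 days → 7 February 2030.
Processing Delay Credit: +886 days → 12 July 2032.
Applicant Delay Offset: −258 days → 28 October 2031.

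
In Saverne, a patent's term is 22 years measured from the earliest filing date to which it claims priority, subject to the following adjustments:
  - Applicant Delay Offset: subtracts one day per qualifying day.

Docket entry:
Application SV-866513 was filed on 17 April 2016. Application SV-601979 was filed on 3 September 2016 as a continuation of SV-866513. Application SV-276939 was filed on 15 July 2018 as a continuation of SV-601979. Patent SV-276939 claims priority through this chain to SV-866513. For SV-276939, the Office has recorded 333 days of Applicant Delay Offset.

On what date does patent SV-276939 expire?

Earliest priority filing: 17 April 2016.
Base term: 17 April 2016 + 22 years → 17 April 2038.
Applicant Delay Offset: −333 days → 19 May 2037.

May 19, 2037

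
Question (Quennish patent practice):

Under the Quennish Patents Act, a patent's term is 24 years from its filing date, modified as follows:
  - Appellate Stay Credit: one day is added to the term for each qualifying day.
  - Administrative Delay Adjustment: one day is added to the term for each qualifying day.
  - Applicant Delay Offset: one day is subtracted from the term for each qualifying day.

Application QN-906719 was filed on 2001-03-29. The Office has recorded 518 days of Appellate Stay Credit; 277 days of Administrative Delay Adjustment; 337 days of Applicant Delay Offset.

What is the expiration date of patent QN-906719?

2026-06-30

Base term: filing date + 24 years → 29 March 2025.
Appellate Stay Credit: +518 days → 29 August 2026.
Administrative Delay Adjustment: +277 days → 2 June 2027.
Applicant Delay Offset: −337 days → 30 June 2026.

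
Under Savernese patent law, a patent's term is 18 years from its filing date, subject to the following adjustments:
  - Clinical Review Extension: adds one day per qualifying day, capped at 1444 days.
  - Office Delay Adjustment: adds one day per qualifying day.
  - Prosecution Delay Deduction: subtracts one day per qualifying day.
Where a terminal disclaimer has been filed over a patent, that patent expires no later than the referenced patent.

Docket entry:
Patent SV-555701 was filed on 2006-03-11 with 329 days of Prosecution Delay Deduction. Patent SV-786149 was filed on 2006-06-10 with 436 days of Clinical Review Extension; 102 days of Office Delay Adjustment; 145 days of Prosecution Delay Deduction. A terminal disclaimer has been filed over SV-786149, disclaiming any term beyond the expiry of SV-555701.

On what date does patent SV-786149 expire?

Natural term of SV-786149:
  Base: filing + 18 years → 10 June 2024.
  Clinical Review Extension: 436 days (within the 1444-day cap) → +436 days → 20 August 2025.
  Office Delay Adjustment: +102 days → 30 November 2025.
  Prosecution Delay Deduction: −145 days → 8 July 2025.
Expiry of referenced patent SV-555701:
  Base: filing + 18 years → 11 March 2024.
  Prosecution Delay Deduction: −329 days → 17 April 2023.
Terminal disclaimer: SV-786149 expires on the earlier of 8 July 2025 and 17 April 2023.

2023-04-17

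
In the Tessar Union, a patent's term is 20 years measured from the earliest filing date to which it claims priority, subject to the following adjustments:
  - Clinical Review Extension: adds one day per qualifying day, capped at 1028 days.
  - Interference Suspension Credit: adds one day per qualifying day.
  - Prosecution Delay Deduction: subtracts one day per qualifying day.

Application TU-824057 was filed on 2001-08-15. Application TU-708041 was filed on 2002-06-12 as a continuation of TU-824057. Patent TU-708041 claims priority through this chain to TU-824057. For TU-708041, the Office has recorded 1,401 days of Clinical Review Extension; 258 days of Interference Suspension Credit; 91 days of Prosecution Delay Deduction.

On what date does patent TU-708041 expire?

2024-11-22

Earliest priority filing: 15 August 2001.
Base term: 15 August 2001 + 20 years → 15 August 2021.
Clinical Review Extension: 1401 days claimed exceeds the 1028-day cap, so +1028 days → 8 June 2024.
Interference Suspension Credit: +258 days → 21 February 2025.
Prosecution Delay Deduction: −91 days → 22 November 2024.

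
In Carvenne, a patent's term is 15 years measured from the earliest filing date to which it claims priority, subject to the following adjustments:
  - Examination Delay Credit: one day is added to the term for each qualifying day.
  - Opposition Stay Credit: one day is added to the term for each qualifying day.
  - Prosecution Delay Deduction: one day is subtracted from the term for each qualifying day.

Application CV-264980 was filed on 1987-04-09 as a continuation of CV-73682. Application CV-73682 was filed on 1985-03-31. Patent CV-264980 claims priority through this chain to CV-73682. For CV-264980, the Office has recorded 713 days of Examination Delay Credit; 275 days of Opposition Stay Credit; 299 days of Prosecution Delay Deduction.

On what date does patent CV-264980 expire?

Earliest priority filing: 31 March 1985.
Base term: 31 March 1985 + 15 years → 31 March 2000.
Examination Delay Credit: +713 days → 14 March 2002.
Opposition Stay Credit: +275 days → 14 December 2002.
Prosecution Delay Deduction: −299 days → 18 February 2002.

February 18, 2002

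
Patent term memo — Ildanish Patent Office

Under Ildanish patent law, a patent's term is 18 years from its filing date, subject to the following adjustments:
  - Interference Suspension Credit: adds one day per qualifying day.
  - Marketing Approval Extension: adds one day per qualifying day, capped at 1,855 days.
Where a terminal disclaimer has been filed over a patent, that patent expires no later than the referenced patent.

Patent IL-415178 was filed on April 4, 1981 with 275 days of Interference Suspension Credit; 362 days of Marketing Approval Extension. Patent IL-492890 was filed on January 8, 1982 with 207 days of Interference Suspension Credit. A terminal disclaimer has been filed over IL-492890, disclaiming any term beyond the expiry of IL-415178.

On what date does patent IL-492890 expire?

August 2, 2000

Natural term of IL-492890:
  Base: filing + 18 years → 8 January 2000.
  Interference Suspension Credit: +207 days → 2 August 2000.
Expiry of referenced patent IL-415178:
  Base: filing + 18 years → 4 April 1999.
  Interference Suspension Credit: +275 days → 4 January 2000.
  Marketing Approval Extension: 362 days (within the 1855-day cap) → +362 days → 31 December 2000.
Terminal disclaimer: IL-492890 expires on the earlier of 2 August 2000 and 31 December 2000.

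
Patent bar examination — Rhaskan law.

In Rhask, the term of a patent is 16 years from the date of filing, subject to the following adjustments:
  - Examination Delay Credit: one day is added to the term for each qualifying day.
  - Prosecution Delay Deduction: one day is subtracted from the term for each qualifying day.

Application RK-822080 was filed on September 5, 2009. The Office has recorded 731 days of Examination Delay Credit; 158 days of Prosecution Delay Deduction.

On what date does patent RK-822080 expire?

Base term: filing date + 16 years → 5 September 2025.
Examination Delay Credit: +731 days → 6 September 2027.
Prosecution Delay Deduction: −158 days → 1 April 2027.

2027-04-01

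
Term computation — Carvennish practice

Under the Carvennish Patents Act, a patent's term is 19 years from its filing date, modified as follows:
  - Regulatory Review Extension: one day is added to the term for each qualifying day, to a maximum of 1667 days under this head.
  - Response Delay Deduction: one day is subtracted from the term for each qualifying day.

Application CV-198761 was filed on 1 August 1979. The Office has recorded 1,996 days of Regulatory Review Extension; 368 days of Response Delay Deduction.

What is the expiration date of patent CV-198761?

Base term: filing date + 19 years → 1 August 1998.
Regulatory Review Extension: 1996 days claimed exceeds the 1667-day cap, so +1667 days → 23 February 2003.
Response Delay Deduction: −368 days → 20 February 2002.

February 20, 2002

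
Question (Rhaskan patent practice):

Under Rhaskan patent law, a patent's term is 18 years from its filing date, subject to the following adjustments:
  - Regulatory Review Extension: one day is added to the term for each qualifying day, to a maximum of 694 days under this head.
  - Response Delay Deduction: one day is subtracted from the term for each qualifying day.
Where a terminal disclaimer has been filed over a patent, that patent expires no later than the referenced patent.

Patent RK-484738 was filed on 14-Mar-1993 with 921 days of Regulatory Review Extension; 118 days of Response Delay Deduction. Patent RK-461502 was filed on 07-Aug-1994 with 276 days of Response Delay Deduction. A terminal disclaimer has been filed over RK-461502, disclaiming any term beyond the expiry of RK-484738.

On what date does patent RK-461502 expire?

2011-11-05

Natural term of RK-461502:
  Base: filing + 18 years → 7 August 2012.
  Response Delay Deduction: −276 days → 5 November 2011.
Expiry of referenced patent RK-484738:
  Base: filing + 18 years → 14 March 2011.
  Regulatory Review Extension: 921 days claimed exceeds the 694-day cap, so +694 days → 5 February 2013.
  Response Delay Deduction: −118 days → 10 October 2012.
Terminal disclaimer: RK-461502 expires on the earlier of 5 November 2011 and 10 October 2012.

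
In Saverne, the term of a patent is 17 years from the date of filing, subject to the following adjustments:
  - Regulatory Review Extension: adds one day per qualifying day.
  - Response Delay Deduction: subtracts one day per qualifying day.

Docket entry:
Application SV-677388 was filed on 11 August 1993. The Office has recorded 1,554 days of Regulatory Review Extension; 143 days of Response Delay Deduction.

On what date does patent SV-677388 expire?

Base term: filing date + 17 years → 11 August 2010.
Regulatory Review Extension: +1554 days → 12 November 2014.
Response Delay Deduction: −143 days → 22 June 2014.

June 22, 2014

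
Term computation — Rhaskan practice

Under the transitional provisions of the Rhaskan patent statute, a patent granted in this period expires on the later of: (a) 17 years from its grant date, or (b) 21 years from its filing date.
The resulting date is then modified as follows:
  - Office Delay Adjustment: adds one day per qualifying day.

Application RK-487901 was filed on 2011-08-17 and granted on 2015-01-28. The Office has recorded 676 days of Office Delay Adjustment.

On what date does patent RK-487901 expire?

(a) grant + 17 years → 28 January 2032.
(b) filing + 21 years → 17 August 2032.
Later of the two: 17 August 2032.
Office Delay Adjustment: +676 days → 24 June 2034.

2034-06-24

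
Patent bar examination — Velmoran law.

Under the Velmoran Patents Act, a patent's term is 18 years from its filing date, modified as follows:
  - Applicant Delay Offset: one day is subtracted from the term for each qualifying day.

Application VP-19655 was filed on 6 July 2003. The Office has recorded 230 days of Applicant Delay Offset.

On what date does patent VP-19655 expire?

November 18, 2020

Base term: filing date + 18 years → 6 July 2021.
Applicant Delay Offset: −230 days → 18 November 2020.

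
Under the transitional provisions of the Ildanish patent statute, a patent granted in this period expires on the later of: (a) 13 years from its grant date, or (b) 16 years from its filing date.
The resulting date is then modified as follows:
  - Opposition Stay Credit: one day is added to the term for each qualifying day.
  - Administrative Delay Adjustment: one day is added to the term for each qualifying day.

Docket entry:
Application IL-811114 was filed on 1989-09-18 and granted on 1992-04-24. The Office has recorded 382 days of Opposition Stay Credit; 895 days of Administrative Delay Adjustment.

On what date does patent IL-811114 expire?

(a) grant + 13 years → 24 April 2005.
(b) filing + 16 years → 18 September 2005.
Later of the two: 18 September 2005.
Opposition Stay Credit: +382 days → 5 October 2006.
Administrative Delay Adjustment: +895 days → 18 March 2009.

March 18, 2009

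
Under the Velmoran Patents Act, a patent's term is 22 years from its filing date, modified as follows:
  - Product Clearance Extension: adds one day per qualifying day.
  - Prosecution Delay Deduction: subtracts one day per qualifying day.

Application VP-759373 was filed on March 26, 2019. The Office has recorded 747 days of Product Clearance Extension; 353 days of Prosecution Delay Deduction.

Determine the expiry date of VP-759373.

2042-04-24

Base term: filing date + 22 years → 26 March 2041.
Product Clearance Extension: +747 days → 12 April 2043.
Prosecution Delay Deduction: −353 days → 24 April 2042.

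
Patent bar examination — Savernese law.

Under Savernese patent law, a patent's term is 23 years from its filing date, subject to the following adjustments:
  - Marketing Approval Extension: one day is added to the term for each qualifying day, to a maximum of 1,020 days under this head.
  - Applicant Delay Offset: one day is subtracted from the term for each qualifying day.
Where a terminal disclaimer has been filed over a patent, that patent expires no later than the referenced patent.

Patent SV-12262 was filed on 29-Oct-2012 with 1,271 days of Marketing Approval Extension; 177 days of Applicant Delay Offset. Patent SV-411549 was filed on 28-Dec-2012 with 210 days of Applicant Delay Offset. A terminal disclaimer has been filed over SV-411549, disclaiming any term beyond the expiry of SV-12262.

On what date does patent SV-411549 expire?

Natural term of SV-411549:
  Base: filing + 23 years → 28 December 2035.
  Applicant Delay Offset: −210 days → 1 June 2035.
Expiry of referenced patent SV-12262:
  Base: filing + 23 years → 29 October 2035.
  Marketing Approval Extension: 1271 days claimed exceeds the 1020-day cap, so +1020 days → 14 August 2038.
  Applicant Delay Offset: −177 days → 18 February 2038.
Terminal disclaimer: SV-411549 expires on the earlier of 1 June 2035 and 18 February 2038.

June 1, 2035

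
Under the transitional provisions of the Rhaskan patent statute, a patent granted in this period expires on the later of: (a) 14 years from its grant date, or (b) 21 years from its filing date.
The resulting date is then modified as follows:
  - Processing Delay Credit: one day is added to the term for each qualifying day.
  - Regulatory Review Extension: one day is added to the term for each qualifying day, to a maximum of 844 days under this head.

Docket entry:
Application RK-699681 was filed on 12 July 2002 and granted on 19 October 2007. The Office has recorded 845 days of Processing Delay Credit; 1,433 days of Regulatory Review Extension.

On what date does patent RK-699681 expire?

February 25, 2028

(a) grant + 14 years → 19 October 2021.
(b) filing + 21 years → 12 July 2023.
Later of the two: 12 July 2023.
Processing Delay Credit: +845 days → 3 November 2025.
Regulatory Review Extension: 1433 days claimed exceeds the 844-day cap, so +844 days → 25 February 2028.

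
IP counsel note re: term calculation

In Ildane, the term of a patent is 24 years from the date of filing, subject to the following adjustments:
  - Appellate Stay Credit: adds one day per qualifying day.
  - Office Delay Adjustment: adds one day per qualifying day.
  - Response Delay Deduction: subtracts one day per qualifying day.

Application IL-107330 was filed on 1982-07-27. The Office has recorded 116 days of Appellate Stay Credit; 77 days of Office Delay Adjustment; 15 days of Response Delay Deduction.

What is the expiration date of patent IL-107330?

Base term: filing date + 24 years → 27 July 2006.
Appellate Stay Credit: +116 days → 20 November 2006.
Office Delay Adjustment: +77 days → 5 February 2007.
Response Delay Deduction: −15 days → 21 January 2007.

January 21, 2007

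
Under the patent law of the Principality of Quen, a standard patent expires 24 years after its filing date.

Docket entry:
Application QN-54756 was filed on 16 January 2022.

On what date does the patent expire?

Filing date + 24 years → 16 January 2046.

2046-01-16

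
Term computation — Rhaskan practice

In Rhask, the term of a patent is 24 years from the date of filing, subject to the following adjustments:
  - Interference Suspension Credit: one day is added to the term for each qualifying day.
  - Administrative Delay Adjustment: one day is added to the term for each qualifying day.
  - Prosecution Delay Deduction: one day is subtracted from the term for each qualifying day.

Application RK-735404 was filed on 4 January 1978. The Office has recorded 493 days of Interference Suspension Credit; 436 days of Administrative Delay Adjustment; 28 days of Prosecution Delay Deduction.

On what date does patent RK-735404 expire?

Base term: filing date + 24 years → 4 January 2002.
Interference Suspension Credit: +493 days → 12 May 2003.
Administrative Delay Adjustment: +436 days → 21 July 2004.
Prosecution Delay Deduction: −28 days → 23 June 2004.

2004-06-23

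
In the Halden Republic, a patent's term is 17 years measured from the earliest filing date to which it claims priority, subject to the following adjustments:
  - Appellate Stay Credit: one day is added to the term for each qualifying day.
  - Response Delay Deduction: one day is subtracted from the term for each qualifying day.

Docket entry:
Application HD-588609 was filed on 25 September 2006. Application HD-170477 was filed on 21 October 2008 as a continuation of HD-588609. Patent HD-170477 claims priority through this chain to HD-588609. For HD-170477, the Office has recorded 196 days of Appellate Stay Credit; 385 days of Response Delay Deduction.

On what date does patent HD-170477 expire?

2023-03-20

Earliest priority filing: 25 September 2006.
Base term: 25 September 2006 + 17 years → 25 September 2023.
Appellate Stay Credit: +196 days → 8 April 2024.
Response Delay Deduction: −385 days → 20 March 2023.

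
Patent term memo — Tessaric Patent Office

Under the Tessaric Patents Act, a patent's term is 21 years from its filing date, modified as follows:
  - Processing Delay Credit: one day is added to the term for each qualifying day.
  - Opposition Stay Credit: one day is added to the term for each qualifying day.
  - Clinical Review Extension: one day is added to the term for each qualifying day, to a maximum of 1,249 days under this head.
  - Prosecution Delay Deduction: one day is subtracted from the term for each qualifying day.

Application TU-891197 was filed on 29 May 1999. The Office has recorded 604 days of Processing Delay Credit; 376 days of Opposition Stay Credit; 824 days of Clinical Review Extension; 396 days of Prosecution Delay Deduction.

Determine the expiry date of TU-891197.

Base term: filing date + 21 years → 29 May 2020.
Processing Delay Credit: +604 days → 23 January 2022.
Opposition Stay Credit: +376 days → 3 February 2023.
Clinical Review Extension: 824 days (within the 1249-day cap) → +824 days → 7 May 2025.
Prosecution Delay Deduction: −396 days → 6 April 2024.

April 6, 2024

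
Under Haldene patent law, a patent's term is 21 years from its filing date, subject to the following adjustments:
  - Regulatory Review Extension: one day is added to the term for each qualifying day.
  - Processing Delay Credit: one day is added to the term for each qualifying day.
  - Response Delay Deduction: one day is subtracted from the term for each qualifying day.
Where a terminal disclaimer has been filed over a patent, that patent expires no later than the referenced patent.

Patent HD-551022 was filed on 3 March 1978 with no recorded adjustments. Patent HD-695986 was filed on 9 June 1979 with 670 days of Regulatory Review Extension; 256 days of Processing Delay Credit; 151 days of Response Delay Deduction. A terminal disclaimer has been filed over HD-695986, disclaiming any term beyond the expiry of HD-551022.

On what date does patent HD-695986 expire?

1999-03-03

Natural term of HD-695986:
  Base: filing + 21 years → 9 June 2000.
  Regulatory Review Extension: +670 days → 10 April 2002.
  Processing Delay Credit: +256 days → 22 December 2002.
  Response Delay Deduction: −151 days → 24 July 2002.
Expiry of referenced patent HD-551022:
  Base: filing + 21 years → 3 March 1999.
Terminal disclaimer: HD-695986 expires on the earlier of 24 July 2002 and 3 March 1999.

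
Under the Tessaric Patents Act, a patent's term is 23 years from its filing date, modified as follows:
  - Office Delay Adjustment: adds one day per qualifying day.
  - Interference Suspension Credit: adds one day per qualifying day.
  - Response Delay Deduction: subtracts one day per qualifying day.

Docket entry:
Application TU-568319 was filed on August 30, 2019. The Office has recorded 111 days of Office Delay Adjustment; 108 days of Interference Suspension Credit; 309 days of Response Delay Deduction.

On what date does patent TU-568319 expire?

Base term: filing date + 23 years → 30 August 2042.
Office Delay Adjustment: +111 days → 19 December 2042.
Interference Suspension Credit: +108 days → 6 April 2043.
Response Delay Deduction: −309 days → 1 June 2042.

June 1, 2042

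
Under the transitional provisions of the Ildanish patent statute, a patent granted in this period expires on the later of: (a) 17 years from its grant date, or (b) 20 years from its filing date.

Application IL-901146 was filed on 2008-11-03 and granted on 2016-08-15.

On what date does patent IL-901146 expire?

(a) grant + 17 years → 15 August 2033.
(b) filing + 20 years → 3 November 2028.
Later of the two: 15 August 2033.

August 15, 2033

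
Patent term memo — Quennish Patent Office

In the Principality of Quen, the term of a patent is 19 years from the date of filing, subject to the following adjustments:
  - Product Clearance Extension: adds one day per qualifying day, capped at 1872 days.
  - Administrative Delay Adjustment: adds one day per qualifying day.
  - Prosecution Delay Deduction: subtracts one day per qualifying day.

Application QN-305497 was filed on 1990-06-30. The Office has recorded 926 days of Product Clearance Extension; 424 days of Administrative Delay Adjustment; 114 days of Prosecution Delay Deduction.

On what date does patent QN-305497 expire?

Base term: filing date + 19 years → 30 June 2009.
Product Clearance Extension: 926 days (within the 1872-day cap) → +926 days → 12 January 2012.
Administrative Delay Adjustment: +424 days → 11 March 2013.
Prosecution Delay Deduction: −114 days → 17 November 2012.

November 17, 2012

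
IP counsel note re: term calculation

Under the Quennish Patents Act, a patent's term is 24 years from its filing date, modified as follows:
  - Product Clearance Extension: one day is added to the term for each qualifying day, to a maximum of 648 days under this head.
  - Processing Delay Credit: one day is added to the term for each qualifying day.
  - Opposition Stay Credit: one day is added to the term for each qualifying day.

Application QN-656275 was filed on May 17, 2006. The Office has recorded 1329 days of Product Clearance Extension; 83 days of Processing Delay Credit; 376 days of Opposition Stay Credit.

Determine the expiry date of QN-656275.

May 28, 2033

Base term: filing date + 24 years → 17 May 2030.
Product Clearance Extension: 1329 days claimed exceeds the 648-day cap, so +648 days → 24 February 2032.
Processing Delay Credit: +83 days → 17 May 2032.
Opposition Stay Credit: +376 days → 28 May 2033.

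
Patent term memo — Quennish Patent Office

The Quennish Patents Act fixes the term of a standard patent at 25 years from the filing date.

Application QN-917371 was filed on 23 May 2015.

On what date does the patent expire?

May 23, 2040

Filing date + 25 years → 23 May 2040.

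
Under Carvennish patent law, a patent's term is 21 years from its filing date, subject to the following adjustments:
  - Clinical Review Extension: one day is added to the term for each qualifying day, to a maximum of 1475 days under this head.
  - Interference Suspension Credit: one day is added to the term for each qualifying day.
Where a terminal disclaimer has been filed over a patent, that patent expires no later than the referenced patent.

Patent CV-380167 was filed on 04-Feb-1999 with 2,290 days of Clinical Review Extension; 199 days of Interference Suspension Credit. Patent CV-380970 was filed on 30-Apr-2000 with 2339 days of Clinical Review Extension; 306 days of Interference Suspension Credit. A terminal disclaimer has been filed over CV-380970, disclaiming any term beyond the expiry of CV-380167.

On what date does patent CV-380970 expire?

September 4, 2024

Natural term of CV-380970:
  Base: filing + 21 years → 30 April 2021.
  Clinical Review Extension: 2339 days claimed exceeds the 1475-day cap, so +1475 days → 14 May 2025.
  Interference Suspension Credit: +306 days → 16 March 2026.
Expiry of referenced patent CV-380167:
  Base: filing + 21 years → 4 February 2020.
  Clinical Review Extension: 2290 days claimed exceeds the 1475-day cap, so +1475 days → 18 February 2024.
  Interference Suspension Credit: +199 days → 4 September 2024.
Terminal disclaimer: CV-380970 expires on the earlier of 16 March 2026 and 4 September 2024.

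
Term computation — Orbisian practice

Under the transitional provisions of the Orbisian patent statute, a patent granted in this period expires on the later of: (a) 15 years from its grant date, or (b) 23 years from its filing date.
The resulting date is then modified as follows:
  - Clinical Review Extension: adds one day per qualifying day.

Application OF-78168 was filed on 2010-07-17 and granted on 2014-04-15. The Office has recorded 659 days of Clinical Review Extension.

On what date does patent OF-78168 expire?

(a) grant + 15 years → 15 April 2029.
(b) filing + 23 years → 17 July 2033.
Later of the two: 17 July 2033.
Clinical Review Extension: +659 days → 7 May 2035.

2035-05-07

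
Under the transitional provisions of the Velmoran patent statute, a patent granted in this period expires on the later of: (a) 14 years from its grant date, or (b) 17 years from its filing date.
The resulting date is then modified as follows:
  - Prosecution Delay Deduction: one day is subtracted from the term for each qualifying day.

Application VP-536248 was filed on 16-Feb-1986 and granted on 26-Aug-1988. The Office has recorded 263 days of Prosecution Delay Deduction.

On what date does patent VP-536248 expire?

(a) grant + 14 years → 26 August 2002.
(b) filing + 17 years → 16 February 2003.
Later of the two: 16 February 2003.
Prosecution Delay Deduction: −263 days → 29 May 2002.

2002-05-29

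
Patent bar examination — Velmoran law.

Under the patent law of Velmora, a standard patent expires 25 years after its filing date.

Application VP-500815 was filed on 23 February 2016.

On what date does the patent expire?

February 23, 2041

Filing date + 25 years → 23 February 2041.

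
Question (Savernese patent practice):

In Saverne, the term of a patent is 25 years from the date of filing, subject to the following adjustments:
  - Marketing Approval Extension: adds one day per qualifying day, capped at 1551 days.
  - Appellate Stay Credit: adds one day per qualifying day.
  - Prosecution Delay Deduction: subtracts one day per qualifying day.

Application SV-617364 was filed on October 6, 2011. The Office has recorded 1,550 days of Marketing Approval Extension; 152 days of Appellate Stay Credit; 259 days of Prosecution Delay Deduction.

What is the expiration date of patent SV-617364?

September 18, 2040

Base term: filing date + 25 years → 6 October 2036.
Marketing Approval Extension: 1550 days (within the 1551-day cap) → +1550 days → 3 January 2041.
Appellate Stay Credit: +152 days → 4 June 2041.
Prosecution Delay Deduction: −259 days → 18 September 2040.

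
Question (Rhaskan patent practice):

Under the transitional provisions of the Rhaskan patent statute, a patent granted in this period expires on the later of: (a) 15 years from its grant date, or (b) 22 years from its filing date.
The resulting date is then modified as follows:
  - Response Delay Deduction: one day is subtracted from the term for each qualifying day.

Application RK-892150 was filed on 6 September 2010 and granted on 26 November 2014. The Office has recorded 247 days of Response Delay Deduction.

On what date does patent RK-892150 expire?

(a) grant + 15 years → 26 November 2029.
(b) filing + 22 years → 6 September 2032.
Later of the two: 6 September 2032.
Response Delay Deduction: −247 days → 3 January 2032.

January 3, 2032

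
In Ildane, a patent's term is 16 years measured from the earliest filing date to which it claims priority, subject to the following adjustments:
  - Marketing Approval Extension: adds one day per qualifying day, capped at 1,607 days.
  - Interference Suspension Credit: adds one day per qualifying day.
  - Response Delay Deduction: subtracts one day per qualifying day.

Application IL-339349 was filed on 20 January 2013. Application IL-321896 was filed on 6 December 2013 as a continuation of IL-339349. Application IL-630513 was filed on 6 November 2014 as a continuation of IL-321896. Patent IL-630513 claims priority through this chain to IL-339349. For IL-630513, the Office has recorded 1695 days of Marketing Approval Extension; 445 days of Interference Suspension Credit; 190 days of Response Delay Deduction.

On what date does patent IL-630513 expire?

Earliest priority filing: 20 January 2013.
Base term: 20 January 2013 + 16 years → 20 January 2029.
Marketing Approval Extension: 1695 days claimed exceeds the 1607-day cap, so +1607 days → 15 June 2033.
Interference Suspension Credit: +445 days → 3 September 2034.
Response Delay Deduction: −190 days → 25 February 2034.

2034-02-25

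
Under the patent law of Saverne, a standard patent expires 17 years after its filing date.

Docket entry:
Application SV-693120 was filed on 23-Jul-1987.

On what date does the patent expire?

July 23, 2004

Filing date + 17 years → 23 July 2004.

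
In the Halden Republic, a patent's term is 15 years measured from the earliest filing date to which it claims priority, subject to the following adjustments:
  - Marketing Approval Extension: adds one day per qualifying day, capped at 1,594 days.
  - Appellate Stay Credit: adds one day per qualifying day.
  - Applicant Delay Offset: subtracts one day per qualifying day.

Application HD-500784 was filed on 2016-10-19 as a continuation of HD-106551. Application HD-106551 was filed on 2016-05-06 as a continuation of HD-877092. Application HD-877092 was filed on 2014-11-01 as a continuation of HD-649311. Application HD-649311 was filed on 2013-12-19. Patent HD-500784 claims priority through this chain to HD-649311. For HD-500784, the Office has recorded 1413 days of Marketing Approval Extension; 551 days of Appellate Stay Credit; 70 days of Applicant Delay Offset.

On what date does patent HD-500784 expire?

February 25, 2034

Earliest priority filing: 19 December 2013.
Base term: 19 December 2013 + 15 years → 19 December 2028.
Marketing Approval Extension: 1413 days (within the 1594-day cap) → +1413 days → 1 November 2032.
Appellate Stay Credit: +551 days → 6 May 2034.
Applicant Delay Offset: −70 days → 25 February 2034.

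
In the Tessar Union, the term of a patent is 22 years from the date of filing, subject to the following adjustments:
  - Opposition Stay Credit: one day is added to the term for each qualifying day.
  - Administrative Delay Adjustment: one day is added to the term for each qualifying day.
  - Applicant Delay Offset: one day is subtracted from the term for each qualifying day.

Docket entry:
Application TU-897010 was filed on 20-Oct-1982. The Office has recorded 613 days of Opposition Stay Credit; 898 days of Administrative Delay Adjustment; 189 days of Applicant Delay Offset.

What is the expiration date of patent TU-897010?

2008-06-03

Base term: filing date + 22 years → 20 October 2004.
Opposition Stay Credit: +613 days → 25 June 2006.
Administrative Delay Adjustment: +898 days → 9 December 2008.
Applicant Delay Offset: −189 days → 3 June 2008.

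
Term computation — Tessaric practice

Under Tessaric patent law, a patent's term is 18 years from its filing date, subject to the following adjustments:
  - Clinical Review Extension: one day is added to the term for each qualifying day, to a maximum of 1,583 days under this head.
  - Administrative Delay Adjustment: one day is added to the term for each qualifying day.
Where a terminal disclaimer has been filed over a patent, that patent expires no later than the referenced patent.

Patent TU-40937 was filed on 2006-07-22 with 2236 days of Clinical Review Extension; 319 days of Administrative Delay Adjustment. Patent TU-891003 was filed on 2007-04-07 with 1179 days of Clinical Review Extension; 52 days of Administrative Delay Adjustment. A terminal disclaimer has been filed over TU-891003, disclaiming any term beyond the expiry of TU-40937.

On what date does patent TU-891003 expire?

August 20, 2028

Natural term of TU-891003:
  Base: filing + 18 years → 7 April 2025.
  Clinical Review Extension: 1179 days (within the 1583-day cap) → +1179 days → 29 June 2028.
  Administrative Delay Adjustment: +52 days → 20 August 2028.
Expiry of referenced patent TU-40937:
  Base: filing + 18 years → 22 July 2024.
  Clinical Review Extension: 2236 days claimed exceeds the 1583-day cap, so +1583 days → 21 November 2028.
  Administrative Delay Adjustment: +319 days → 6 October 2029.
Terminal disclaimer: TU-891003 expires on the earlier of 20 August 2028 and 6 October 2029.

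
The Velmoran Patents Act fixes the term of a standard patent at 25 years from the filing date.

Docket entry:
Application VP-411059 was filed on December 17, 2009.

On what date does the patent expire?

Filing date + 25 years → 17 December 2034.

2034-12-17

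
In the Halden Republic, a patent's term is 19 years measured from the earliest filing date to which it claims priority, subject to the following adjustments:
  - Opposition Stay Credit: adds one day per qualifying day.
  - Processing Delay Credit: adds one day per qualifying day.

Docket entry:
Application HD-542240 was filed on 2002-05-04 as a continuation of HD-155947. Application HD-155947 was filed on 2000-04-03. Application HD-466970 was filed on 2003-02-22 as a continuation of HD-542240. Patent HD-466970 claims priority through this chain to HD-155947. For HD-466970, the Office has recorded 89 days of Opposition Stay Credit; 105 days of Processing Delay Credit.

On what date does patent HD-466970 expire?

October 14, 2019

Earliest priority filing: 3 April 2000.
Base term: 3 April 2000 + 19 years → 3 April 2019.
Opposition Stay Credit: +89 days → 1 July 2019.
Processing Delay Credit: +105 days → 14 October 2019.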